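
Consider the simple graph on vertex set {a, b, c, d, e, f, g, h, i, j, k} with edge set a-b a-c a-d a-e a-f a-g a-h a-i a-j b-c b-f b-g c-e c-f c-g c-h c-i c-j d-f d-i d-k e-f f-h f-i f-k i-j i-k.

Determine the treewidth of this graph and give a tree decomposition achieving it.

Treewidth 3.
Bags: B1 = {a, c, f, i}  B2 = {a, d, f, i}  B3 = {a, b, c, f}  B4 = {a, c, i, j}  B5 = {a, c, f, h}  B6 = {d, f, i, k}  B7 = {a, b, c, g}  B8 = {a, c, e, f}
Tree: B1–B2, B1–B3, B1–B4, B1–B5, B2–B6, B3–B7, B1–B8

Each bag holds 4 vertices, so the decomposition has width 3, which upper-bounds the treewidth. On the other hand G contains the 4-clique {a, d, f, i}. A clique must lie in a single bag of any decomposition, so no decomposition can have width below 3. Therefore the treewidth is 3.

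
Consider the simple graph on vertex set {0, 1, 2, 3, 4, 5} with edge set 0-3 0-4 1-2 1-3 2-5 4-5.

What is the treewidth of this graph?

A width-2 tree decomposition is:
Bags: B1 = {0, 4, 5}  B2 = {0, 2, 5}  B3 = {0, 1, 2}  B4 = {0, 1, 3}
Tree: B1–B2, B2–B3, B3–B4
Each bag holds 3 vertices, so the decomposition has width 2, which upper-bounds the treewidth. The edges 0–4–5–2–1–3–0 form a cycle, so G is not a tree and its treewidth is at least 2. Combining the bounds, tw(G) = 2.

2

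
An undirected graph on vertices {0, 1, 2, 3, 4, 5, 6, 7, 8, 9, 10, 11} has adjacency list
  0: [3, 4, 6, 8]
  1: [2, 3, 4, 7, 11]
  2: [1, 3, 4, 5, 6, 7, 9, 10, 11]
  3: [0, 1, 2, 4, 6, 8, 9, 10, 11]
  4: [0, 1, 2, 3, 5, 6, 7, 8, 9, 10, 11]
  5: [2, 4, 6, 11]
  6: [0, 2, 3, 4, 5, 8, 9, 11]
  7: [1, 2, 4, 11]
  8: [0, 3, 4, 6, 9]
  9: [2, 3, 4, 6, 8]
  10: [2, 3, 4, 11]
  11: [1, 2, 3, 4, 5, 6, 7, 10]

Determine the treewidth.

4

A width-4 tree decomposition is:
Bags: B1 = {2, 3, 4, 10, 11}  B2 = {2, 3, 4, 6, 11}  B3 = {2, 3, 4, 6, 9}  B4 = {1, 2, 3, 4, 11}  B5 = {1, 2, 4, 7, 11}  B6 = {2, 4, 5, 6, 11}  B7 = {3, 4, 6, 8, 9}  B8 = {0, 3, 4, 6, 8}
Tree: B1–B2, B2–B3, B2–B4, B4–B5, B2–B6, B3–B7, B7–B8
The largest bag has 5 vertices, giving width 4; this decomposition certifies tw(G) ≤ 4. Conversely, {0, 3, 4, 6, 8} is a clique of size 5, and the vertices of any clique must share a bag in every tree decomposition; so some bag has ≥ 5 vertices and tw(G) ≥ 4. The upper and lower bounds meet at 4, so that is the treewidth.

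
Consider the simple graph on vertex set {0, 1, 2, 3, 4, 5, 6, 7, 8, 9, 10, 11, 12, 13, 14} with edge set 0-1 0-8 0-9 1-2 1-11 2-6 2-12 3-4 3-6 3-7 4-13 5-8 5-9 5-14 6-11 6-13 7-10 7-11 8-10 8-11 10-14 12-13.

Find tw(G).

A width-3 tree decomposition is:
Bags: B1 = {3, 4, 12, 13}  B2 = {3, 6, 12, 13}  B3 = {2, 3, 6, 12}  B4 = {2, 3, 6, 7}  B5 = {2, 6, 7, 11}  B6 = {1, 2, 7, 11}  B7 = {1, 7, 10, 11}  B8 = {1, 8, 10, 11}  B9 = {0, 1, 8, 10}  B10 = {0, 8, 10, 14}  B11 = {0, 5, 8, 14}  B12 = {0, 5, 9, 14}
Tree: B1–B2, B2–B3, B3–B4, B4–B5, B5–B6, B6–B7, B7–B8, B8–B9, B9–B10, B10–B11, B11–B12
Every bag has size at most 4, so the width is 4 − 1 = 3 and tw(G) ≤ 3. For the lower bound: the 4 vertex sets {4,12,13}, {3}, {6}, {1,2,7,11} are disjoint, each induces a connected subgraph, and every pair is joined by at least one edge of G. Contracting each set to a single vertex therefore yields K_{4} as a minor, and since treewidth is minor-monotone, tw(G) ≥ tw(K_{4}) = 3. Therefore the treewidth is 3.

3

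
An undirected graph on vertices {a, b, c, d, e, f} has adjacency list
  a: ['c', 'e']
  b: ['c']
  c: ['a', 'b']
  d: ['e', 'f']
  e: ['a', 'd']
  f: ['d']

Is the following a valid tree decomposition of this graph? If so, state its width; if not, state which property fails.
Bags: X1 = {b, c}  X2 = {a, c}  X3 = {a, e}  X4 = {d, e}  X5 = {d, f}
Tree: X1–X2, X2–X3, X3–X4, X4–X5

Every vertex of G appears in some bag (union = {a, b, c, d, e, f}); every edge is covered by a bag; and for each vertex v the set of bags containing v is connected in the bag tree. The decomposition is therefore valid. The largest bag has 2 vertices, so the width is 1.

Yes; width 1.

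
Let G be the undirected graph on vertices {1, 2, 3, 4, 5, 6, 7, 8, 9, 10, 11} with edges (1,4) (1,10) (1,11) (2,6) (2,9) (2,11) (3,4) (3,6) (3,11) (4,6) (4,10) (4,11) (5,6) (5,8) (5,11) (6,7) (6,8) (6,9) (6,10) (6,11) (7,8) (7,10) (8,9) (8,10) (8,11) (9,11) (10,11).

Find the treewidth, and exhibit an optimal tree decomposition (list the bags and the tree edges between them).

Treewidth 3.
Bags: B1 = {6, 7, 8, 10}  B2 = {6, 8, 10, 11}  B3 = {4, 6, 10, 11}  B4 = {5, 6, 8, 11}  B5 = {6, 8, 9, 11}  B6 = {3, 4, 6, 11}  B7 = {2, 6, 9, 11}  B8 = {1, 4, 10, 11}
Tree: B1–B2, B2–B3, B2–B4, B4–B5, B3–B6, B5–B7, B3–B8

The largest bag has 4 vertices, giving width 3; this decomposition certifies tw(G) ≤ 3. For the lower bound, the 4 vertices {1, 4, 10, 11} are pairwise adjacent, and any tree decomposition puts a clique entirely inside one bag — forcing width ≥ 3. Hence tw(G) = 3 exactly.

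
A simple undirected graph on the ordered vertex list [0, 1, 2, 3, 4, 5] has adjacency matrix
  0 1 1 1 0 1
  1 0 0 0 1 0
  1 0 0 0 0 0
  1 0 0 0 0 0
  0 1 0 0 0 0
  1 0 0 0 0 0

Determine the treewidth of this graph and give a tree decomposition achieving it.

Treewidth 1.
Bags: B1 = {0, 2}  B2 = {0, 5}  B3 = {0, 1}  B4 = {0, 3}  B5 = {1, 4}
Tree: B1–B2, B2–B3, B1–B4, B3–B5

The largest bag has 2 vertices, giving width 1; this decomposition certifies tw(G) ≤ 1. G has an edge, so its treewidth is at least 1. Hence tw(G) = 1 exactly.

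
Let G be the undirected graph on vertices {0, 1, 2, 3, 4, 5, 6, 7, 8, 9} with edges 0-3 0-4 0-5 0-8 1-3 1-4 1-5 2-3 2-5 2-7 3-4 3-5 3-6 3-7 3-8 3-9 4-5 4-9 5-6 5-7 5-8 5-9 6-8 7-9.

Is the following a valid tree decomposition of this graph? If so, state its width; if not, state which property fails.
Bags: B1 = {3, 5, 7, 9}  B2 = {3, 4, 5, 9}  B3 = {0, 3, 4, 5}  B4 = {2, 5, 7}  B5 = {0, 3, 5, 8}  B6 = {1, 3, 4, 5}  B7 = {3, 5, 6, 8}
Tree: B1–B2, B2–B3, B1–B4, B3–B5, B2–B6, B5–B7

A tree decomposition must satisfy three properties: every vertex lies in some bag; for every edge, both endpoints lie together in some bag; and for every vertex, the bags containing it form a connected subtree. Here edge (3,2) lies in no bag, so the decomposition is invalid.

No — edge (3,2) lies in no bag.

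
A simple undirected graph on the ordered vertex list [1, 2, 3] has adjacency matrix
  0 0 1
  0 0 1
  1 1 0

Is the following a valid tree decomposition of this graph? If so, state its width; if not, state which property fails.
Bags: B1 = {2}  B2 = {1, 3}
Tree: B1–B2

A tree decomposition must satisfy three properties: every vertex lies in some bag; for every edge, both endpoints lie together in some bag; and for every vertex, the bags containing it form a connected subtree. Here edge (3,2) lies in no bag, so the decomposition is invalid.

No — edge (3,2) lies in no bag.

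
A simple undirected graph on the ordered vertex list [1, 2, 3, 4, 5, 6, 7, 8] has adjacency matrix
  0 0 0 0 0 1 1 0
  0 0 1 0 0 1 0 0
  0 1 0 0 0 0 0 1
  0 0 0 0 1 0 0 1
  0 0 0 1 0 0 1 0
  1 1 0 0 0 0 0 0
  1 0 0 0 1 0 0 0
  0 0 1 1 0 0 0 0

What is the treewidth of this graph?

A width-2 tree decomposition is:
Bags: B1 = {1, 6, 7}  B2 = {5, 6, 7}  B3 = {4, 5, 6}  B4 = {4, 6, 8}  B5 = {3, 6, 8}  B6 = {2, 3, 6}
Tree: B1–B2, B2–B3, B3–B4, B4–B5, B5–B6
The largest bag has 3 vertices, giving width 2; this decomposition certifies tw(G) ≤ 2. The edges 6–1–7–5–4–8–3–2–6 form a cycle, so G is not a tree and its treewidth is at least 2. The upper and lower bounds meet at 2, so that is the treewidth.

2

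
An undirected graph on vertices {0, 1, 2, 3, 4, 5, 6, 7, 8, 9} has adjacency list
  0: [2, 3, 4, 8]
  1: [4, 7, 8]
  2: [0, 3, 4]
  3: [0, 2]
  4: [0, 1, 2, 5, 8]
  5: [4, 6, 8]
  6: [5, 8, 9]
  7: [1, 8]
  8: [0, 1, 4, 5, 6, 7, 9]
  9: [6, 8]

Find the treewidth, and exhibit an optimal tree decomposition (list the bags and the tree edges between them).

The largest bag has 3 vertices, giving width 2; this decomposition certifies tw(G) ≤ 2. Conversely, {6, 8, 9} is a clique of size 3, and the vertices of any clique must share a bag in every tree decomposition; so some bag has ≥ 3 vertices and tw(G) ≥ 2. The upper and lower bounds meet at 2, so that is the treewidth.

Treewidth 2.
Bags: B1 = {1, 4, 8}  B2 = {4, 5, 8}  B3 = {0, 4, 8}  B4 = {5, 6, 8}  B5 = {0, 2, 4}  B6 = {0, 2, 3}  B7 = {1, 7, 8}  B8 = {6, 8, 9}
Tree: B1–B2, B2–B3, B2–B4, B3–B5, B5–B6, B1–B7, B4–B8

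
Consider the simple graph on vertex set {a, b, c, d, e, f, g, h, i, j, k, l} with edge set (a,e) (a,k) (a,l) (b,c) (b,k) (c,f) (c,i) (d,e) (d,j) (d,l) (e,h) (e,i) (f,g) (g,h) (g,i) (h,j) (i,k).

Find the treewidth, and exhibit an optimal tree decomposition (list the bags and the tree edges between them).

Treewidth 3.
One such decomposition:
Bags: B1 = {b, c, f, g}  B2 = {b, c, g, i}  B3 = {b, g, i, k}  B4 = {g, h, i, k}  B5 = {e, h, i, k}  B6 = {a, e, h, k}  B7 = {a, e, h, j}  B8 = {a, d, e, j}  B9 = {a, d, j, l}
Tree: B1–B2, B2–B3, B3–B4, B4–B5, B5–B6, B6–B7, B7–B8, B8–B9

Every bag has size at most 4, so the width is 4 − 1 = 3 and tw(G) ≤ 3. For the lower bound: the 4 vertex sets {b,c,f}, {g}, {i}, {a,e,h,k} are disjoint, each induces a connected subgraph, and every pair is joined by at least one edge of G. Contracting each set to a single vertex therefore yields K_{4} as a minor, and since treewidth is minor-monotone, tw(G) ≥ tw(K_{4}) = 3. Therefore the treewidth is 3.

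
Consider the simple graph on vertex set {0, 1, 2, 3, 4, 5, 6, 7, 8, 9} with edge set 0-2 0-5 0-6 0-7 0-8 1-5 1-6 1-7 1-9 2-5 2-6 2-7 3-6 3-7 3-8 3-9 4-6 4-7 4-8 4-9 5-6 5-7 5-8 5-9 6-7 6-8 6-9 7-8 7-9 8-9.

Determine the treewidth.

A width-4 tree decomposition is:
Bags: B1 = {5, 6, 7, 8, 9}  B2 = {0, 5, 6, 7, 8}  B3 = {0, 2, 5, 6, 7}  B4 = {4, 6, 7, 8, 9}  B5 = {1, 5, 6, 7, 9}  B6 = {3, 6, 7, 8, 9}
Tree: B1–B2, B2–B3, B1–B4, B1–B5, B4–B6
The largest bag has 5 vertices, giving width 4; this decomposition certifies tw(G) ≤ 4. Conversely, {3, 6, 7, 8, 9} is a clique of size 5, and the vertices of any clique must share a bag in every tree decomposition; so some bag has ≥ 5 vertices and tw(G) ≥ 4. Hence tw(G) = 4 exactly.

4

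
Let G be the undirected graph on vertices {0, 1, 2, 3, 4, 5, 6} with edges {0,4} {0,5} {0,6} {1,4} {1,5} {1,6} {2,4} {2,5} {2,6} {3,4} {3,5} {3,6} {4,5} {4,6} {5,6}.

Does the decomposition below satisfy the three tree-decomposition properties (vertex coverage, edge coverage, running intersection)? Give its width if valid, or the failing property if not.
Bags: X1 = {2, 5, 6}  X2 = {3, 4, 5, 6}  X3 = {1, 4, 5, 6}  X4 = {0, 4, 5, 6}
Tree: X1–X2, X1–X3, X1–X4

A tree decomposition must satisfy three properties: every vertex lies in some bag; for every edge, both endpoints lie together in some bag; and for every vertex, the bags containing it form a connected subtree. Here edge (4,2) lies in no bag, so the decomposition is invalid.

No — edge (4,2) lies in no bag.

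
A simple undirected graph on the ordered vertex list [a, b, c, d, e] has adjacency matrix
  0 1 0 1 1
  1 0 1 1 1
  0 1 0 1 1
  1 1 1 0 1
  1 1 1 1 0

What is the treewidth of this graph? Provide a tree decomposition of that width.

Each bag holds 4 vertices, so the decomposition has width 3, which upper-bounds the treewidth. On the other hand G contains the 4-clique {b, c, d, e}. A clique must lie in a single bag of any decomposition, so no decomposition can have width below 3. Therefore the treewidth is 3.

Treewidth 3.
Bags: B1 = {b, c, d, e}  B2 = {a, b, d, e}
Tree: B1–B2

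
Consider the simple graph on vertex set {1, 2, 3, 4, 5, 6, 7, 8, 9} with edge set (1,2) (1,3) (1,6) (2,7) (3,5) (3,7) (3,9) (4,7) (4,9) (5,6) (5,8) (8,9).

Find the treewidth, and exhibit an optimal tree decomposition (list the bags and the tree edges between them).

Every bag has size at most 4, so the width is 4 − 1 = 3 and tw(G) ≤ 3. For the lower bound: the 4 vertex sets {4,8,9}, {5}, {3}, {1,2,6,7} are disjoint, each induces a connected subgraph, and every pair is joined by at least one edge of G. Contracting each set to a single vertex therefore yields K_{4} as a minor, and since treewidth is minor-monotone, tw(G) ≥ tw(K_{4}) = 3. Hence tw(G) = 3 exactly.

Treewidth 3.
One optimal decomposition is:
Bags: B1 = {4, 5, 8, 9}  B2 = {3, 4, 5, 9}  B3 = {3, 4, 5, 7}  B4 = {3, 5, 6, 7}  B5 = {1, 3, 6, 7}  B6 = {1, 2, 6, 7}
Tree: B1–B2, B2–B3, B3–B4, B4–B5, B5–B6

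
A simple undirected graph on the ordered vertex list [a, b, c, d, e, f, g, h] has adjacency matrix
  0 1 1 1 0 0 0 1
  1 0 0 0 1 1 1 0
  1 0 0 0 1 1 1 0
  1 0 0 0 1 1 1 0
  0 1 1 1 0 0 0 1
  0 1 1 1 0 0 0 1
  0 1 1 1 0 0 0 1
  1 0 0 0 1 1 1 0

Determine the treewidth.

A width-4 tree decomposition is:
Bags: B1 = {b, c, d, f, h}  B2 = {b, c, d, e, h}  B3 = {b, c, d, g, h}  B4 = {a, b, c, d, h}
Tree: B1–B2, B2–B3, B3–B4
Every bag has size at most 5, so the width is 5 − 1 = 4 and tw(G) ≤ 4. For the lower bound: the 5 vertex sets {d,f}, {b,e}, {c,g}, {h}, {a} are disjoint, each induces a connected subgraph, and every pair is joined by at least one edge of G. Contracting each set to a single vertex therefore yields K_{5} as a minor, and since treewidth is minor-monotone, tw(G) ≥ tw(K_{5}) = 4. Therefore the treewidth is 4.

4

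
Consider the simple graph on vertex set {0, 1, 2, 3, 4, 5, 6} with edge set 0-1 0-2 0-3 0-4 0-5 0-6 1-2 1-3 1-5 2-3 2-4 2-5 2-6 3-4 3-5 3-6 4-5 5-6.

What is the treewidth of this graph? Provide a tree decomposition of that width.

Treewidth 4.
Bags: B1 = {0, 1, 2, 3, 5}  B2 = {0, 2, 3, 4, 5}  B3 = {0, 2, 3, 5, 6}
Tree: B1–B2, B2–B3

Each bag holds 5 vertices, so the decomposition has width 4, which upper-bounds the treewidth. For the lower bound, the 5 vertices {0, 1, 2, 3, 5} are pairwise adjacent, and any tree decomposition puts a clique entirely inside one bag — forcing width ≥ 4. Hence tw(G) = 4 exactly.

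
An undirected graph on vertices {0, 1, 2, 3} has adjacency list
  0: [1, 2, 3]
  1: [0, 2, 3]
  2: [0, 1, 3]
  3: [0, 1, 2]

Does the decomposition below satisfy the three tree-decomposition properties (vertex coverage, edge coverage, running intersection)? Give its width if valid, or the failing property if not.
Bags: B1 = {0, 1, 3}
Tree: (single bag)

A tree decomposition must satisfy three properties: every vertex lies in some bag; for every edge, both endpoints lie together in some bag; and for every vertex, the bags containing it form a connected subtree. Here vertex 2 appears in no bag, so the decomposition is invalid.

No — vertex 2 appears in no bag.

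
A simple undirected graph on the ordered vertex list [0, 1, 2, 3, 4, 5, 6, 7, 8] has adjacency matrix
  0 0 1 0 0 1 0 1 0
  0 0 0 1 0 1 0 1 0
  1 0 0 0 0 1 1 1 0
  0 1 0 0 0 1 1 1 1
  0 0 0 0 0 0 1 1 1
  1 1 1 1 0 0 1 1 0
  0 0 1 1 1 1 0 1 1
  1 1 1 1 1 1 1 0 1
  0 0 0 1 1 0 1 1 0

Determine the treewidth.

3

A width-3 tree decomposition is:
Bags: B1 = {3, 5, 6, 7}  B2 = {2, 5, 6, 7}  B3 = {3, 6, 7, 8}  B4 = {4, 6, 7, 8}  B5 = {0, 2, 5, 7}  B6 = {1, 3, 5, 7}
Tree: B1–B2, B1–B3, B3–B4, B2–B5, B1–B6
The largest bag has 4 vertices, giving width 3; this decomposition certifies tw(G) ≤ 3. Conversely, {3, 6, 7, 8} is a clique of size 4, and the vertices of any clique must share a bag in every tree decomposition; so some bag has ≥ 4 vertices and tw(G) ≥ 3. Combining the bounds, tw(G) = 3.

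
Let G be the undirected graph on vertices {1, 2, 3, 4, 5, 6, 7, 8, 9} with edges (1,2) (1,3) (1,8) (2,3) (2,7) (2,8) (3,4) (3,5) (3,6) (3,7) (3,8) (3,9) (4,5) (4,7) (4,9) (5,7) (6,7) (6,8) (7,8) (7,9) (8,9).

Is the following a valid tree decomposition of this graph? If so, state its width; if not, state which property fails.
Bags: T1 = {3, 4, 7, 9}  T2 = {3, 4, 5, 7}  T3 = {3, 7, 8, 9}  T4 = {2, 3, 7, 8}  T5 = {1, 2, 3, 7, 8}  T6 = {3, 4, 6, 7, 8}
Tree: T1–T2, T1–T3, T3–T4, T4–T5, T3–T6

A tree decomposition must satisfy three properties: every vertex lies in some bag; for every edge, both endpoints lie together in some bag; and for every vertex, the bags containing it form a connected subtree. Here bags containing vertex 4 are not connected in the tree, so the decomposition is invalid.

No — bags containing vertex 4 are not connected in the tree.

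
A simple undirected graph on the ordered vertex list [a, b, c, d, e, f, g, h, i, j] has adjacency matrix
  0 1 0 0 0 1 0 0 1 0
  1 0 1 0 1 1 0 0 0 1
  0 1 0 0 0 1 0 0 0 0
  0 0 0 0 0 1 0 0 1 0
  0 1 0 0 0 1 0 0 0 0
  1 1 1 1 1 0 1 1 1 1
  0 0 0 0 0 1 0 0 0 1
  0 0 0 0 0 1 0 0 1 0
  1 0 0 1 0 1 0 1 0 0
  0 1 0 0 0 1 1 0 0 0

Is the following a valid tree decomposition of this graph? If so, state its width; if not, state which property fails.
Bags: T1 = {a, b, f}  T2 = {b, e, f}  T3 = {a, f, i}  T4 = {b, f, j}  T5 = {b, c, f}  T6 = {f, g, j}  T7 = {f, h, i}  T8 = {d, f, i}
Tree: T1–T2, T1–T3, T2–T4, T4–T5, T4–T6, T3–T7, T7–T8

Yes; width 2.

Vertex coverage: the bags together contain {a, b, c, d, e, f, g, h, i, j}, the full vertex set. Edge coverage: each edge of G has both endpoints in at least one bag. Running intersection: for every vertex, the bags containing it form a connected subtree. All three properties hold, so this is a valid tree decomposition of width max|bag| − 1 = 2, and hence tw(G) ≤ 2.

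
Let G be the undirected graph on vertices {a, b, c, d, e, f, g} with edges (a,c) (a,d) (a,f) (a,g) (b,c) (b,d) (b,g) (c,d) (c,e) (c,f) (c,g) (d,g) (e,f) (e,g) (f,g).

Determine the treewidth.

3

A width-3 tree decomposition is:
Bags: B1 = {a, c, f, g}  B2 = {a, c, d, g}  B3 = {b, c, d, g}  B4 = {c, e, f, g}
Tree: B1–B2, B2–B3, B1–B4
Every bag has size at most 4, so the width is 4 − 1 = 3 and tw(G) ≤ 3. Conversely, {a, c, d, g} is a clique of size 4, and the vertices of any clique must share a bag in every tree decomposition; so some bag has ≥ 4 vertices and tw(G) ≥ 3. The upper and lower bounds meet at 3, so that is the treewidth.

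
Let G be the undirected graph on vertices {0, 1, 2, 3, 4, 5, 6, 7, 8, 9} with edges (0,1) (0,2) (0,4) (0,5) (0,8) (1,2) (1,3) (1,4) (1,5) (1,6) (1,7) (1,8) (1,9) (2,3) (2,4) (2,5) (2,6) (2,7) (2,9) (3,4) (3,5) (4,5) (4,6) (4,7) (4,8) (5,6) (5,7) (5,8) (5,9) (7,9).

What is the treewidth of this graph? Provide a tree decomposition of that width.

Treewidth 4.
One such decomposition:
Bags: B1 = {1, 2, 4, 5, 7}  B2 = {0, 1, 2, 4, 5}  B3 = {1, 2, 3, 4, 5}  B4 = {1, 2, 4, 5, 6}  B5 = {1, 2, 5, 7, 9}  B6 = {0, 1, 4, 5, 8}
Tree: B1–B2, B2–B3, B1–B4, B1–B5, B2–B6

Every bag has size at most 5, so the width is 5 − 1 = 4 and tw(G) ≤ 4. On the other hand G contains the 5-clique {0, 1, 4, 5, 8}. A clique must lie in a single bag of any decomposition, so no decomposition can have width below 4. Hence tw(G) = 4 exactly.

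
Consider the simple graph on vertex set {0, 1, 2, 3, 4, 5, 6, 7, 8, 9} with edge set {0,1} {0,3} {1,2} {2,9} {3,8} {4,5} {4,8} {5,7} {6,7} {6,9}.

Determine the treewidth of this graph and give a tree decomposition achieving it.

Every bag has size at most 3, so the width is 3 − 1 = 2 and tw(G) ≤ 2. For the lower bound, G contains the cycle 7–6–9–2–1–0–3–8–4–5–7, so G is not a forest; only forests have treewidth ≤ 1, hence tw(G) ≥ 2. Hence tw(G) = 2 exactly.

Treewidth 2.
One such decomposition:
Bags: B1 = {6, 7, 9}  B2 = {2, 7, 9}  B3 = {1, 2, 7}  B4 = {0, 1, 7}  B5 = {0, 3, 7}  B6 = {3, 7, 8}  B7 = {4, 7, 8}  B8 = {4, 5, 7}
Tree: B1–B2, B2–B3, B3–B4, B4–B5, B5–B6, B6–B7, B7–B8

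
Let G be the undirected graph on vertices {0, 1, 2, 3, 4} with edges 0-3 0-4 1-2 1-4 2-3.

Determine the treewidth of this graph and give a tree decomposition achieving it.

Treewidth 2.
One optimal decomposition is:
Bags: B1 = {0, 2, 3}  B2 = {0, 1, 2}  B3 = {0, 1, 4}
Tree: B1–B2, B2–B3

The largest bag has 3 vertices, giving width 2; this decomposition certifies tw(G) ≤ 2. For the lower bound, G contains the cycle 0–3–2–1–4–0, so G is not a forest; only forests have treewidth ≤ 1, hence tw(G) ≥ 2. The upper and lower bounds meet at 2, so that is the treewidth.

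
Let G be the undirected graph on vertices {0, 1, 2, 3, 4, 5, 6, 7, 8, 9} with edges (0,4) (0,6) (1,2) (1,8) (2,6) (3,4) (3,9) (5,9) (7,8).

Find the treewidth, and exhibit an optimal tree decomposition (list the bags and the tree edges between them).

Treewidth 1.
Bags: B1 = {7, 8}  B2 = {1, 8}  B3 = {1, 2}  B4 = {2, 6}  B5 = {0, 6}  B6 = {0, 4}  B7 = {3, 4}  B8 = {3, 9}  B9 = {5, 9}
Tree: B1–B2, B2–B3, B3–B4, B4–B5, B5–B6, B6–B7, B7–B8, B8–B9

The largest bag has 2 vertices, giving width 1; this decomposition certifies tw(G) ≤ 1. Any graph with an edge has treewidth ≥ 1, and G has the edge 7–8. Therefore the treewidth is 1.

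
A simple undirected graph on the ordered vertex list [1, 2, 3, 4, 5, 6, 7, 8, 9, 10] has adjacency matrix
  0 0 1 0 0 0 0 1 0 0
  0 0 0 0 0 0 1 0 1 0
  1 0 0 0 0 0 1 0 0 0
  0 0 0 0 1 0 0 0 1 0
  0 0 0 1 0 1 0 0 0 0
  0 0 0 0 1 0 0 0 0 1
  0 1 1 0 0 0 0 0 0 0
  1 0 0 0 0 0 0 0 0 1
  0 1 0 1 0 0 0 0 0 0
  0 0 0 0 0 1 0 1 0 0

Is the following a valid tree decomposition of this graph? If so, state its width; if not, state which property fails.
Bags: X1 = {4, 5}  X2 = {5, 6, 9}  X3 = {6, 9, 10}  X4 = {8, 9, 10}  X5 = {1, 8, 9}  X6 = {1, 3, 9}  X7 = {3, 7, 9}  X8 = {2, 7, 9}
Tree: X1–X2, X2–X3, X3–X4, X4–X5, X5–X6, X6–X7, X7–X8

No — edge (9,4) lies in no bag.

A tree decomposition must satisfy three properties: every vertex lies in some bag; for every edge, both endpoints lie together in some bag; and for every vertex, the bags containing it form a connected subtree. Here edge (9,4) lies in no bag, so the decomposition is invalid.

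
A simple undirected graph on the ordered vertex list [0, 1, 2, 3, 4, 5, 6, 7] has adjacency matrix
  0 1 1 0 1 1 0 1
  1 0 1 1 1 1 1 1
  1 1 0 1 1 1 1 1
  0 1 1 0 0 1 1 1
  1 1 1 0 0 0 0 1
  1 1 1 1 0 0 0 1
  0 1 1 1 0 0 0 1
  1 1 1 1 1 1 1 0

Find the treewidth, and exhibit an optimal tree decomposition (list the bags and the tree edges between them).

Every bag has size at most 5, so the width is 5 − 1 = 4 and tw(G) ≤ 4. For the lower bound, the 5 vertices {0, 1, 2, 4, 7} are pairwise adjacent, and any tree decomposition puts a clique entirely inside one bag — forcing width ≥ 4. The upper and lower bounds meet at 4, so that is the treewidth.

Treewidth 4.
One optimal decomposition is:
Bags: B1 = {0, 1, 2, 4, 7}  B2 = {0, 1, 2, 5, 7}  B3 = {1, 2, 3, 5, 7}  B4 = {1, 2, 3, 6, 7}
Tree: B1–B2, B2–B3, B3–B4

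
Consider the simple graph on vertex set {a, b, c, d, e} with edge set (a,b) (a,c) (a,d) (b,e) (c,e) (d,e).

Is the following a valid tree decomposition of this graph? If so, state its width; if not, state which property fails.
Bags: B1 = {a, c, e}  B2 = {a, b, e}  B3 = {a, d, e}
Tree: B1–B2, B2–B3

Every vertex of G appears in some bag (union = {a, b, c, d, e}); every edge is covered by a bag; and for each vertex v the set of bags containing v is connected in the bag tree. The decomposition is therefore valid. The largest bag has 3 vertices, so the width is 2.

Yes; width 2.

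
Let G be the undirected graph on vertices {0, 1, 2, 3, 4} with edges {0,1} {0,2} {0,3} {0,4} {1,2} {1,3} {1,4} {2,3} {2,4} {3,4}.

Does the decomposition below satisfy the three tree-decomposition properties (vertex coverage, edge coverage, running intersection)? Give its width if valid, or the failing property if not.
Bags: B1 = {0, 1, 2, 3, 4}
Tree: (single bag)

Vertex coverage: the bags together contain {0, 1, 2, 3, 4}, the full vertex set. Edge coverage: each edge of G has both endpoints in at least one bag. Running intersection: for every vertex, the bags containing it form a connected subtree. All three properties hold, so this is a valid tree decomposition of width max|bag| − 1 = 4, and hence tw(G) ≤ 4.

Yes; width 4.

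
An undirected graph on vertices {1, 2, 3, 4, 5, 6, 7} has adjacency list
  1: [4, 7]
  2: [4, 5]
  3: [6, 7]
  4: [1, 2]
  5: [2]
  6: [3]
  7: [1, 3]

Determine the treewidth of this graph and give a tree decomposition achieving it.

Treewidth 1.
One such decomposition:
Bags: B1 = {2, 5}  B2 = {2, 4}  B3 = {1, 4}  B4 = {1, 7}  B5 = {3, 7}  B6 = {3, 6}
Tree: B1–B2, B2–B3, B3–B4, B4–B5, B5–B6

Each bag holds 2 vertices, so the decomposition has width 1, which upper-bounds the treewidth. Any graph with an edge has treewidth ≥ 1, and G has the edge 5–2. The upper and lower bounds meet at 1, so that is the treewidth.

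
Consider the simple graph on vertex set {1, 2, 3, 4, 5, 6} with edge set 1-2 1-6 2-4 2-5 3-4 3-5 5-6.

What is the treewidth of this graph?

2

A width-2 tree decomposition is:
Bags: B1 = {1, 5, 6}  B2 = {1, 2, 5}  B3 = {2, 3, 5}  B4 = {2, 3, 4}
Tree: B1–B2, B2–B3, B3–B4
The largest bag has 3 vertices, giving width 2; this decomposition certifies tw(G) ≤ 2. Since 6–1–2–5–6 is a cycle in G, G is not acyclic. Forests are exactly the graphs of treewidth ≤ 1, so tw(G) ≥ 2. The upper and lower bounds meet at 2, so that is the treewidth.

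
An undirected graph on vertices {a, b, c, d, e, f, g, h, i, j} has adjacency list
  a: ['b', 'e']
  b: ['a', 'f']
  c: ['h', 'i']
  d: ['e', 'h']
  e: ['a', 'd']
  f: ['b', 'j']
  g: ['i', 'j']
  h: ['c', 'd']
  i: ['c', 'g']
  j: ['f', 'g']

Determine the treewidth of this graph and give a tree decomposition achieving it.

Treewidth 2.
Bags: B1 = {c, d, h}  B2 = {c, d, e}  B3 = {a, c, e}  B4 = {a, b, c}  B5 = {b, c, f}  B6 = {c, f, j}  B7 = {c, g, j}  B8 = {c, g, i}
Tree: B1–B2, B2–B3, B3–B4, B4–B5, B5–B6, B6–B7, B7–B8

The largest bag has 3 vertices, giving width 2; this decomposition certifies tw(G) ≤ 2. Since c–h–d–e–a–b–f–j–g–i–c is a cycle in G, G is not acyclic. Forests are exactly the graphs of treewidth ≤ 1, so tw(G) ≥ 2. Combining the bounds, tw(G) = 2.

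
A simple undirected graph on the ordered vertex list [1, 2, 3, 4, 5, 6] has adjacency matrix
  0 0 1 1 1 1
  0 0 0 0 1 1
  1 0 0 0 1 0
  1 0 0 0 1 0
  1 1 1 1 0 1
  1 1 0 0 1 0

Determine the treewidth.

A width-2 tree decomposition is:
Bags: B1 = {1, 3, 5}  B2 = {1, 4, 5}  B3 = {1, 5, 6}  B4 = {2, 5, 6}
Tree: B1–B2, B2–B3, B3–B4
Every bag has size at most 3, so the width is 3 − 1 = 2 and tw(G) ≤ 2. For the lower bound, the 3 vertices {1, 3, 5} are pairwise adjacent, and any tree decomposition puts a clique entirely inside one bag — forcing width ≥ 2. Combining the bounds, tw(G) = 2.

2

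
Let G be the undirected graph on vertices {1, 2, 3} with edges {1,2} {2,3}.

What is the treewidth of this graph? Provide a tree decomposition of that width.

Each bag holds 2 vertices, so the decomposition has width 1, which upper-bounds the treewidth. G has an edge, so its treewidth is at least 1. Therefore the treewidth is 1.

Treewidth 1.
One such decomposition:
Bags: B1 = {1, 2}  B2 = {2, 3}
Tree: B1–B2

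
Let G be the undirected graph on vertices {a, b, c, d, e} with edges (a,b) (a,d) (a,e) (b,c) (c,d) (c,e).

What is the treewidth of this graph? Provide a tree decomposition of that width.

Every bag has size at most 3, so the width is 3 − 1 = 2 and tw(G) ≤ 2. The edges b–a–e–c–b form a cycle, so G is not a tree and its treewidth is at least 2. Hence tw(G) = 2 exactly.

Treewidth 2.
One optimal decomposition is:
Bags: B1 = {a, b, c}  B2 = {a, c, e}  B3 = {a, c, d}
Tree: B1–B2, B2–B3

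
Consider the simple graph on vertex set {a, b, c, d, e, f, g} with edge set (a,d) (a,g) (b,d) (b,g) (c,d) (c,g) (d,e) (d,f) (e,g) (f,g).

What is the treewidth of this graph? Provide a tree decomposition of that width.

Treewidth 2.
One such decomposition:
Bags: B1 = {c, d, g}  B2 = {a, d, g}  B3 = {b, d, g}  B4 = {d, f, g}  B5 = {d, e, g}
Tree: B1–B2, B2–B3, B3–B4, B4–B5

The largest bag has 3 vertices, giving width 2; this decomposition certifies tw(G) ≤ 2. Since g–c–d–a–g is a cycle in G, G is not acyclic. Forests are exactly the graphs of treewidth ≤ 1, so tw(G) ≥ 2. Combining the bounds, tw(G) = 2.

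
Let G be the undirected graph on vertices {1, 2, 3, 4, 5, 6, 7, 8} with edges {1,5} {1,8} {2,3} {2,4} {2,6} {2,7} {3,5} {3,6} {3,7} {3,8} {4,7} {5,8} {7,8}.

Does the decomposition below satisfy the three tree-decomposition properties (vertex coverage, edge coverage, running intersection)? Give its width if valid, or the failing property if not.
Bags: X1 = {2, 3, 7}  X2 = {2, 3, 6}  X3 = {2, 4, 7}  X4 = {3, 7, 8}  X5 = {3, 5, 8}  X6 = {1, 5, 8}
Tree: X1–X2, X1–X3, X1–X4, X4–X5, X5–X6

Yes; width 2.

Checking the three conditions: (i) the bags cover all of {1, 2, 3, 4, 5, 6, 7, 8}; (ii) for each edge, some bag contains both endpoints; (iii) the bags containing any fixed vertex form a subtree. All hold, so the decomposition is valid with width 3 − 1 = 2.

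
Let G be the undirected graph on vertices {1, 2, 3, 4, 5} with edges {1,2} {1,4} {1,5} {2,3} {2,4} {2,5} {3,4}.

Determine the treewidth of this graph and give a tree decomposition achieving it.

Treewidth 2.
One optimal decomposition is:
Bags: B1 = {2, 3, 4}  B2 = {1, 2, 4}  B3 = {1, 2, 5}
Tree: B1–B2, B2–B3

The largest bag has 3 vertices, giving width 2; this decomposition certifies tw(G) ≤ 2. On the other hand G contains the 3-clique {1, 2, 4}. A clique must lie in a single bag of any decomposition, so no decomposition can have width below 2. Combining the bounds, tw(G) = 2.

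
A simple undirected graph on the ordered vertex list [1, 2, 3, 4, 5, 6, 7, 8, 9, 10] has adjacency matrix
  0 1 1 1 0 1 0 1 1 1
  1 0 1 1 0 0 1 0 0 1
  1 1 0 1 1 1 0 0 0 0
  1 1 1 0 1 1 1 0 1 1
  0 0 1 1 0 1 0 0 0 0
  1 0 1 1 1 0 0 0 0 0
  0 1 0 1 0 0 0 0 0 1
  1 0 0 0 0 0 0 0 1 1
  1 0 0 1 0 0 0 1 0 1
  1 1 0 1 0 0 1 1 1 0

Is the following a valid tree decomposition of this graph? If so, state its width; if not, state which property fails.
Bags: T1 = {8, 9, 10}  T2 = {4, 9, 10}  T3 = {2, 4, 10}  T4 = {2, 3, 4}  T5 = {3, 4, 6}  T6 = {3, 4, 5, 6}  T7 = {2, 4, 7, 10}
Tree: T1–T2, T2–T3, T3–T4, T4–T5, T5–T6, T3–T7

A tree decomposition must satisfy three properties: every vertex lies in some bag; for every edge, both endpoints lie together in some bag; and for every vertex, the bags containing it form a connected subtree. Here vertex 1 appears in no bag, so the decomposition is invalid.

No — vertex 1 appears in no bag.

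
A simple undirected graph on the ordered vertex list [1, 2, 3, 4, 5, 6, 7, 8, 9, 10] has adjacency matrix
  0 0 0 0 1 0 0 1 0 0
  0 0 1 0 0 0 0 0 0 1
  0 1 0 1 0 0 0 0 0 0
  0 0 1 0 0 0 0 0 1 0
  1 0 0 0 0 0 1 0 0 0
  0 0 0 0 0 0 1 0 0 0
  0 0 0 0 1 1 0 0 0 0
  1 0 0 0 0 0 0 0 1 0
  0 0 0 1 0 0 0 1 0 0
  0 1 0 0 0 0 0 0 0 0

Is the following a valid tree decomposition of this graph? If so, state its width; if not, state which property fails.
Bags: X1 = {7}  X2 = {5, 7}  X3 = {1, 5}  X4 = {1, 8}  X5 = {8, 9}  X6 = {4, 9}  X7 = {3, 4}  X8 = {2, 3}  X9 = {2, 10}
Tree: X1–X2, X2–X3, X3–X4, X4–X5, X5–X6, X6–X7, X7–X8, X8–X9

A tree decomposition must satisfy three properties: every vertex lies in some bag; for every edge, both endpoints lie together in some bag; and for every vertex, the bags containing it form a connected subtree. Here vertex 6 appears in no bag, so the decomposition is invalid.

No — vertex 6 appears in no bag.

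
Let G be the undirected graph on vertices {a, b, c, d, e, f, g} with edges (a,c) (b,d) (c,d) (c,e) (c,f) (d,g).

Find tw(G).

A width-1 tree decomposition is:
Bags: B1 = {c, d}  B2 = {d, g}  B3 = {b, d}  B4 = {c, f}  B5 = {a, c}  B6 = {c, e}
Tree: B1–B2, B1–B3, B1–B4, B4–B5, B4–B6
Every bag has size at most 2, so the width is 2 − 1 = 1 and tw(G) ≤ 1. G has an edge, so its treewidth is at least 1. Hence tw(G) = 1 exactly.

1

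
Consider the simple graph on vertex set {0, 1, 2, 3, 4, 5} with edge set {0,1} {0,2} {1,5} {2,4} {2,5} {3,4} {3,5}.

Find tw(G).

2

A width-2 tree decomposition is:
Bags: B1 = {2, 3, 4}  B2 = {2, 3, 5}  B3 = {0, 2, 5}  B4 = {0, 1, 5}
Tree: B1–B2, B2–B3, B3–B4
The largest bag has 3 vertices, giving width 2; this decomposition certifies tw(G) ≤ 2. The edges 4–3–5–2–4 form a cycle, so G is not a tree and its treewidth is at least 2. Hence tw(G) = 2 exactly.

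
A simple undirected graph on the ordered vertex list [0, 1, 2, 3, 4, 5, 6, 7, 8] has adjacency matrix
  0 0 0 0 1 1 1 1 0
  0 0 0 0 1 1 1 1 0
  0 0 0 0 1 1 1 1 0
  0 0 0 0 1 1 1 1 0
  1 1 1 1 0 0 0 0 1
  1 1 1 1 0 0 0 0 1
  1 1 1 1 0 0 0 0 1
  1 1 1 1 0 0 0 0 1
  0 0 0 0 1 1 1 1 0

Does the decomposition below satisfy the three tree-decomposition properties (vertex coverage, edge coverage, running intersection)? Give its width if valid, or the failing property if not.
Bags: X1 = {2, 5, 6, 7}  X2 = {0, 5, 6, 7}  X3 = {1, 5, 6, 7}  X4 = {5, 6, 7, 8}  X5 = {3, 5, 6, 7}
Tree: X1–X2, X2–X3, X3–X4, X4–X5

No — vertex 4 appears in no bag.

A tree decomposition must satisfy three properties: every vertex lies in some bag; for every edge, both endpoints lie together in some bag; and for every vertex, the bags containing it form a connected subtree. Here vertex 4 appears in no bag, so the decomposition is invalid.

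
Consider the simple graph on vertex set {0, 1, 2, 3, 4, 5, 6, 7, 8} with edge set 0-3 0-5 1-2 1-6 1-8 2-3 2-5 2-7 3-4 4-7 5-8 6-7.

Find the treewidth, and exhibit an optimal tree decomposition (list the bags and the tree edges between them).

Each bag holds 4 vertices, so the decomposition has width 3, which upper-bounds the treewidth. For the lower bound: the 4 vertex sets {0,5,8}, {3}, {2}, {1,4,6,7} are disjoint, each induces a connected subgraph, and every pair is joined by at least one edge of G. Contracting each set to a single vertex therefore yields K_{4} as a minor, and since treewidth is minor-monotone, tw(G) ≥ tw(K_{4}) = 3. Therefore the treewidth is 3.

Treewidth 3.
One such decomposition:
Bags: B1 = {0, 3, 5, 8}  B2 = {2, 3, 5, 8}  B3 = {1, 2, 3, 8}  B4 = {1, 2, 3, 4}  B5 = {1, 2, 4, 7}  B6 = {1, 4, 6, 7}
Tree: B1–B2, B2–B3, B3–B4, B4–B5, B5–B6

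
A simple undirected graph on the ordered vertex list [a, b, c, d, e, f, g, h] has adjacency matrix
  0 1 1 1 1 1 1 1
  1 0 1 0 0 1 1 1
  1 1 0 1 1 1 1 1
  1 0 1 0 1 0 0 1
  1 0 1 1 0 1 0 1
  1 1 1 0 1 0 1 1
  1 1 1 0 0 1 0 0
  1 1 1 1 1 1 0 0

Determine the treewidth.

4

A width-4 tree decomposition is:
Bags: B1 = {a, b, c, f, g}  B2 = {a, b, c, f, h}  B3 = {a, c, e, f, h}  B4 = {a, c, d, e, h}
Tree: B1–B2, B2–B3, B3–B4
The largest bag has 5 vertices, giving width 4; this decomposition certifies tw(G) ≤ 4. Conversely, {a, c, d, e, h} is a clique of size 5, and the vertices of any clique must share a bag in every tree decomposition; so some bag has ≥ 5 vertices and tw(G) ≥ 4. Combining the bounds, tw(G) = 4.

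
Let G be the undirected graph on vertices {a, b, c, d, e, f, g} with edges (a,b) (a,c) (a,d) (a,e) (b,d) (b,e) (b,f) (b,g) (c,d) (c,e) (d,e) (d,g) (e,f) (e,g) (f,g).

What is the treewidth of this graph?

3

A width-3 tree decomposition is:
Bags: B1 = {b, e, f, g}  B2 = {b, d, e, g}  B3 = {a, b, d, e}  B4 = {a, c, d, e}
Tree: B1–B2, B2–B3, B3–B4
Each bag holds 4 vertices, so the decomposition has width 3, which upper-bounds the treewidth. Conversely, {b, d, e, g} is a clique of size 4, and the vertices of any clique must share a bag in every tree decomposition; so some bag has ≥ 4 vertices and tw(G) ≥ 3. The upper and lower bounds meet at 3, so that is the treewidth.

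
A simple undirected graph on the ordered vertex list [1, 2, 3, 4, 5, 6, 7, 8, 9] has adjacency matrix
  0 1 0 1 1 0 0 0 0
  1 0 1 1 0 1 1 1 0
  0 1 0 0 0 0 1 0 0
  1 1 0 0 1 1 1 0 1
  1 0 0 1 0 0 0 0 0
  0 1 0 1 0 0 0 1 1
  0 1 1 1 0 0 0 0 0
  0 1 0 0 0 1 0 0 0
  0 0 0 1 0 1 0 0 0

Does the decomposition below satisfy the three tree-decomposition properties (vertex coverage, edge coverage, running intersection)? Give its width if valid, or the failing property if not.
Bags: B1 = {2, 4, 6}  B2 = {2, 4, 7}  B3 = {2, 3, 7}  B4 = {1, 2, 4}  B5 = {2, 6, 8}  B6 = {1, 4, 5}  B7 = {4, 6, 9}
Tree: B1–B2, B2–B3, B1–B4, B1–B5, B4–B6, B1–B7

Checking the three conditions: (i) the bags cover all of {1, 2, 3, 4, 5, 6, 7, 8, 9}; (ii) for each edge, some bag contains both endpoints; (iii) the bags containing any fixed vertex form a subtree. All hold, so the decomposition is valid with width 3 − 1 = 2.

Yes; width 2.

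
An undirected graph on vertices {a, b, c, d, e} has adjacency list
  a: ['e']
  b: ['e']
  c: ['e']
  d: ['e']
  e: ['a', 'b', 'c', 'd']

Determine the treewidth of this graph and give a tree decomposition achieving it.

Every bag has size at most 2, so the width is 2 − 1 = 1 and tw(G) ≤ 1. Since G has at least one edge (e.g. d–e), it is not an edgeless graph, so tw(G) ≥ 1. Therefore the treewidth is 1.

Treewidth 1.
One optimal decomposition is:
Bags: B1 = {d, e}  B2 = {a, e}  B3 = {c, e}  B4 = {b, e}
Tree: B1–B2, B1–B3, B2–B4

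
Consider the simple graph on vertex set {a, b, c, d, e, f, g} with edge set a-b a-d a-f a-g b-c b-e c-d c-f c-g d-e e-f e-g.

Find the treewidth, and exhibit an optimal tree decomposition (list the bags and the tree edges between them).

Each bag holds 4 vertices, so the decomposition has width 3, which upper-bounds the treewidth. For the lower bound: the 4 vertex sets {c,g}, {a,b}, {e}, {f} are disjoint, each induces a connected subgraph, and every pair is joined by at least one edge of G. Contracting each set to a single vertex therefore yields K_{4} as a minor, and since treewidth is minor-monotone, tw(G) ≥ tw(K_{4}) = 3. Combining the bounds, tw(G) = 3.

Treewidth 3.
Bags: B1 = {a, c, e, g}  B2 = {a, b, c, e}  B3 = {a, c, e, f}  B4 = {a, c, d, e}
Tree: B1–B2, B2–B3, B3–B4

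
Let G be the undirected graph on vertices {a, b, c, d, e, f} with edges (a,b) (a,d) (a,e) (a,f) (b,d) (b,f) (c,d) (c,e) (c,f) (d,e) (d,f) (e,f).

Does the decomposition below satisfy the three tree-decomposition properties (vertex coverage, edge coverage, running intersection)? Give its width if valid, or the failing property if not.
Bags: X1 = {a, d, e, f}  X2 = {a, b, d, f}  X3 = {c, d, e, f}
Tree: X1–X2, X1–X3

Vertex coverage: the bags together contain {a, b, c, d, e, f}, the full vertex set. Edge coverage: each edge of G has both endpoints in at least one bag. Running intersection: for every vertex, the bags containing it form a connected subtree. All three properties hold, so this is a valid tree decomposition of width max|bag| − 1 = 3, and hence tw(G) ≤ 3.

Yes; width 3.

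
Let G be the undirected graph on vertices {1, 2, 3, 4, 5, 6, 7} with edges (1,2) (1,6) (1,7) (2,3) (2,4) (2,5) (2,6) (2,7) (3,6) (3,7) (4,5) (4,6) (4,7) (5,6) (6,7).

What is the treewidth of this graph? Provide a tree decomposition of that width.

Treewidth 3.
One optimal decomposition is:
Bags: B1 = {2, 4, 6, 7}  B2 = {1, 2, 6, 7}  B3 = {2, 3, 6, 7}  B4 = {2, 4, 5, 6}
Tree: B1–B2, B2–B3, B1–B4

Every bag has size at most 4, so the width is 4 − 1 = 3 and tw(G) ≤ 3. For the lower bound, the 4 vertices {2, 4, 5, 6} are pairwise adjacent, and any tree decomposition puts a clique entirely inside one bag — forcing width ≥ 3. Hence tw(G) = 3 exactly.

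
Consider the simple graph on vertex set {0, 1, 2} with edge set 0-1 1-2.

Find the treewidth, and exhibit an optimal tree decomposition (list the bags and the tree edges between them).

Every bag has size at most 2, so the width is 2 − 1 = 1 and tw(G) ≤ 1. Since G has at least one edge (e.g. 1–2), it is not an edgeless graph, so tw(G) ≥ 1. Combining the bounds, tw(G) = 1.

Treewidth 1.
One optimal decomposition is:
Bags: B1 = {1, 2}  B2 = {0, 1}
Tree: B1–B2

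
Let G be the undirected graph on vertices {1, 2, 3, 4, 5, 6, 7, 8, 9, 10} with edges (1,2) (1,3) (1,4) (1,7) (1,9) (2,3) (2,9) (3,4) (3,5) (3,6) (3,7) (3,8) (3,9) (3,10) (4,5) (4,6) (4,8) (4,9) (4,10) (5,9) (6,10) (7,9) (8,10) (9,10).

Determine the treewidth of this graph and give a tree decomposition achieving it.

The largest bag has 4 vertices, giving width 3; this decomposition certifies tw(G) ≤ 3. On the other hand G contains the 4-clique {1, 2, 3, 9}. A clique must lie in a single bag of any decomposition, so no decomposition can have width below 3. Combining the bounds, tw(G) = 3.

Treewidth 3.
One optimal decomposition is:
Bags: B1 = {1, 3, 4, 9}  B2 = {1, 2, 3, 9}  B3 = {3, 4, 9, 10}  B4 = {3, 4, 6, 10}  B5 = {1, 3, 7, 9}  B6 = {3, 4, 5, 9}  B7 = {3, 4, 8, 10}
Tree: B1–B2, B1–B3, B3–B4, B1–B5, B1–B6, B3–B7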